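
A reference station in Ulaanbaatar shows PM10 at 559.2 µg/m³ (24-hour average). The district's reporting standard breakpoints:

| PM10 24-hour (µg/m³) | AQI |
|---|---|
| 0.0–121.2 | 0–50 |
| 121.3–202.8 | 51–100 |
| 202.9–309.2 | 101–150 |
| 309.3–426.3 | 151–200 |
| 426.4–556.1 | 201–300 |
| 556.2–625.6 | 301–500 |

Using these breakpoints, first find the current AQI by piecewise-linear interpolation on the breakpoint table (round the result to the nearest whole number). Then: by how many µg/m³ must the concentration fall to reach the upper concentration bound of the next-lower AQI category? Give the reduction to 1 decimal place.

3.1

PM10: 559.2 ∈ [556.2, 625.6] ↔ index [301, 500].
301 + (559.2−556.2)·(500−301)/(625.6−556.2) = 301 + 3.0·199/69.4 ≈ 309.60, so AQI = 310.
Current AQI 310 is in the Hazardous range (301–500). The next-lower category tops out at AQI 300, whose upper concentration bound is 556.1 µg/m³.
Reduction needed = 559.2 − 556.1 = 3.1 µg/m³.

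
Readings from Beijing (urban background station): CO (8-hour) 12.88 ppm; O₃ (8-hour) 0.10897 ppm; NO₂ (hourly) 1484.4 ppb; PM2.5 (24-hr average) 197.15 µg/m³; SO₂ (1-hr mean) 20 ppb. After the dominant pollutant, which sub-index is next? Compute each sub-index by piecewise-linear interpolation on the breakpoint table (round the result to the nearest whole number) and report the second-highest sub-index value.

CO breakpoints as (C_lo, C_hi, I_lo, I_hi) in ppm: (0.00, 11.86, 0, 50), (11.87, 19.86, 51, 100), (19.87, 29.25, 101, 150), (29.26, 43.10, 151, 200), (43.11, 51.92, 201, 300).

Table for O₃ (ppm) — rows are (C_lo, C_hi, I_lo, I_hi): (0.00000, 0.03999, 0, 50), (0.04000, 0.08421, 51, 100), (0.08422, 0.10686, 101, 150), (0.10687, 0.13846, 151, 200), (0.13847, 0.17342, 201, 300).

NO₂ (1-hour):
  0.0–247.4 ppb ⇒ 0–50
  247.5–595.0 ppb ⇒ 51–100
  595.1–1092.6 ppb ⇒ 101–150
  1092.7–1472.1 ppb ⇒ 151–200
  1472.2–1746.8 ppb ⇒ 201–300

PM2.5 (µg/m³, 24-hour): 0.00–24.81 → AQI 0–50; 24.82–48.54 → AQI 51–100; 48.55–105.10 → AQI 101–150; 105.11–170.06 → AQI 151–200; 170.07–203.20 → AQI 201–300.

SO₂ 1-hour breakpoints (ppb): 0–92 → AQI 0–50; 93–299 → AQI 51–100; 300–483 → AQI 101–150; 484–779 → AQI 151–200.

205

CO: 12.88 lies in 11.87–19.86, so I_lo=51, I_hi=100, C_lo=11.87, C_hi=19.86.
(100−51)/(19.86−11.87) × (12.88−11.87) + 51 = 49/7.99 × 1.01 + 51 ≈ 57.19 → 57.
O₃: 0.10897 lies in 0.10687–0.13846, so I_lo=151, I_hi=200, C_lo=0.10687, C_hi=0.13846.
(200−151)/(0.13846−0.10687) × (0.10897−0.10687) + 151 = 49/0.03159 × 0.00210 + 151 ≈ 154.26 → 154.
NO₂ 1484.4: bracket 1472.2–1746.8 → index 201–300; slope 99/274.6, offset 12.2.
AQI = 201 + 99/274.6·12.2 ≈ 205.40 ⇒ 205.
PM2.5 197.15: bracket 170.07–203.20 → index 201–300; slope 99/33.13, offset 27.08.
AQI = 201 + 99/33.13·27.08 ≈ 281.92 ⇒ 282.
SO₂: 20 lies in 0–92, so I_lo=0, I_hi=50, C_lo=0, C_hi=92.
(50−0)/(92−0) × (20−0) + 0 = 50/92 × 20 + 0 ≈ 10.87 → 11.
Sub-indices: CO→57, O₃→154, NO₂→205, PM2.5→282, SO₂→11. Ranked high→low: 282, 205, 154, 57, 11. Second-highest sub-index = 205.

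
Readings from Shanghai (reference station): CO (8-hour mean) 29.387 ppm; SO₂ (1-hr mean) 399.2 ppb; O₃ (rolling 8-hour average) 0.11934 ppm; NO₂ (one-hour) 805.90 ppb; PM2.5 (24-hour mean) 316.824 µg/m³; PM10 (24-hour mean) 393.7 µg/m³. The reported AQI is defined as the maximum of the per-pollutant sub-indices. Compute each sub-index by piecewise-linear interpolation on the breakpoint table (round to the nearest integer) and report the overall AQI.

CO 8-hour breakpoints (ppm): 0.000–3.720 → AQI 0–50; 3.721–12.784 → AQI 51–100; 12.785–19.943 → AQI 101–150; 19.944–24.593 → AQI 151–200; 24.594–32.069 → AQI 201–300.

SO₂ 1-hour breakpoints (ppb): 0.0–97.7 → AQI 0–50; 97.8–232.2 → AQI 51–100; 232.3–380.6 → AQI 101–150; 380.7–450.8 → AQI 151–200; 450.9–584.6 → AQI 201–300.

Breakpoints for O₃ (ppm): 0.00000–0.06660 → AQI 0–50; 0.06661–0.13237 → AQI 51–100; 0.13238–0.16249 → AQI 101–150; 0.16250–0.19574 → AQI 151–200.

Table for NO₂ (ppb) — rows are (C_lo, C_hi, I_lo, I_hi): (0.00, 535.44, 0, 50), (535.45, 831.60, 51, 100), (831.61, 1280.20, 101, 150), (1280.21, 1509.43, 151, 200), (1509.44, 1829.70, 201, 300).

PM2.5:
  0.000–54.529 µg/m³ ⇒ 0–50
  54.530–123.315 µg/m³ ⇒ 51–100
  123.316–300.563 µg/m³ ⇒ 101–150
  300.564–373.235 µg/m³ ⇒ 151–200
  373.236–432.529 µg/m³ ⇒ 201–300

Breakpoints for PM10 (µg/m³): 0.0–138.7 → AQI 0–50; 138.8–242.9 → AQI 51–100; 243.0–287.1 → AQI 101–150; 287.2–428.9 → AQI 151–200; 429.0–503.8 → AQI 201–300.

CO 29.387: bracket 24.594–32.069 → index 201–300; slope 99/7.475, offset 4.793.
AQI = 201 + 99/7.475·4.793 ≈ 264.48 ⇒ 264.
SO₂: 399.2 ∈ [380.7, 450.8] ↔ index [151, 200].
151 + (399.2−380.7)·(200−151)/(450.8−380.7) = 151 + 18.5·49/70.1 ≈ 163.93, so AQI = 164.
O₃: 0.11934 ∈ [0.06661, 0.13237] ↔ index [51, 100].
51 + (0.11934−0.06661)·(100−51)/(0.13237−0.06661) = 51 + 0.05273·49/0.06576 ≈ 90.29, so AQI = 90.
NO₂: 805.90 lies in 535.45–831.60, so I_lo=51, I_hi=100, C_lo=535.45, C_hi=831.60.
(100−51)/(831.60−535.45) × (805.90−535.45) + 51 = 49/296.15 × 270.45 + 51 ≈ 95.75 → 96.
PM2.5: 316.824 lies in 300.564–373.235, so I_lo=151, I_hi=200, C_lo=300.564, C_hi=373.235.
(200−151)/(373.235−300.564) × (316.824−300.564) + 151 = 49/72.671 × 16.260 + 151 ≈ 161.96 → 162.
PM10: row 287.2–428.9 (AQI 151–200). (200−151)·(393.7−287.2)/(428.9−287.2) + 151 = 49·106.5/141.7 + 151 ≈ 187.83 → 188.
Sub-indices: CO→264, SO₂→164, O₃→90, NO₂→96, PM2.5→162, PM10→188. Overall AQI = max = 264; dominant pollutant is CO.

264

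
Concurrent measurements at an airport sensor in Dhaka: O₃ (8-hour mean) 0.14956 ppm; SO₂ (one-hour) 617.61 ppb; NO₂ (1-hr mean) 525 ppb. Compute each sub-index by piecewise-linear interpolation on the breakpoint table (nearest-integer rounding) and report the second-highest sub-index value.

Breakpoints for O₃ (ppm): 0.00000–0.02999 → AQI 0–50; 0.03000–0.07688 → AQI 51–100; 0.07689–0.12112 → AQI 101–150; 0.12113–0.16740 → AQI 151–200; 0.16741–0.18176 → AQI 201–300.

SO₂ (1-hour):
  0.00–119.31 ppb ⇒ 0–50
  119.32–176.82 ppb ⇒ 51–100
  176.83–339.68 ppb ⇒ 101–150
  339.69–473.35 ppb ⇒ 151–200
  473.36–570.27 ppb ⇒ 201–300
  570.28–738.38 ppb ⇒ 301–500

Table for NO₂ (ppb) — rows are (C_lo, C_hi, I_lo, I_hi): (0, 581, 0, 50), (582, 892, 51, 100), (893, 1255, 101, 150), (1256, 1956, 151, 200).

181

O₃: 0.14956 ∈ [0.12113, 0.16740] ↔ index [151, 200].
151 + (0.14956−0.12113)·(200−151)/(0.16740−0.12113) = 151 + 0.02843·49/0.04627 ≈ 181.11, so AQI = 181.
SO₂: 617.61 lies in 570.28–738.38, so I_lo=301, I_hi=500, C_lo=570.28, C_hi=738.38.
(500−301)/(738.38−570.28) × (617.61−570.28) + 301 = 199/168.10 × 47.33 + 301 ≈ 357.03 → 357.
NO₂: 525 ∈ [0, 581] ↔ index [0, 50].
0 + (525−0)·(50−0)/(581−0) = 0 + 525·50/581 ≈ 45.18, so AQI = 45.
Sub-indices: O₃→181, SO₂→357, NO₂→45. Ranked high→low: 357, 181, 45. Second-highest sub-index = 181.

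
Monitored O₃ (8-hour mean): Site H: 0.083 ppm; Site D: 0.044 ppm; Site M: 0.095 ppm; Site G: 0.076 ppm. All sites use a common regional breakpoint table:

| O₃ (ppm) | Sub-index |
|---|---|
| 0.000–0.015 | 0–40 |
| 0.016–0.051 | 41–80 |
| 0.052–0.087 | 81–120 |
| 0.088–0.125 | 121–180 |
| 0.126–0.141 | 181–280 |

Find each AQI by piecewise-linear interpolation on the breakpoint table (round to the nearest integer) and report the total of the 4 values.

428

Site H: 0.083 ∈ [0.052, 0.087] ↔ index [81, 120].
81 + (0.083−0.052)·(120−81)/(0.087−0.052) = 81 + 0.031·39/0.035 ≈ 115.54, so AQI = 116.
Site D: 0.044 lies in 0.016–0.051, so I_lo=41, I_hi=80, C_lo=0.016, C_hi=0.051.
(80−41)/(0.051−0.016) × (0.044−0.016) + 41 = 39/0.035 × 0.028 + 41 ≈ 72.20 → 72.
Site M: 0.095 lies in 0.088–0.125, so I_lo=121, I_hi=180, C_lo=0.088, C_hi=0.125.
(180−121)/(0.125−0.088) × (0.095−0.088) + 121 = 59/0.037 × 0.007 + 121 ≈ 132.16 → 132.
Site G: 0.076 lies in 0.052–0.087, so I_lo=81, I_hi=120, C_lo=0.052, C_hi=0.087.
(120−81)/(0.087−0.052) × (0.076−0.052) + 81 = 39/0.035 × 0.024 + 81 ≈ 107.74 → 108.
AQIs: Site H=116, Site D=72, Site M=132, Site G=108. Sum = 116 + 72 + 132 + 108 = 428.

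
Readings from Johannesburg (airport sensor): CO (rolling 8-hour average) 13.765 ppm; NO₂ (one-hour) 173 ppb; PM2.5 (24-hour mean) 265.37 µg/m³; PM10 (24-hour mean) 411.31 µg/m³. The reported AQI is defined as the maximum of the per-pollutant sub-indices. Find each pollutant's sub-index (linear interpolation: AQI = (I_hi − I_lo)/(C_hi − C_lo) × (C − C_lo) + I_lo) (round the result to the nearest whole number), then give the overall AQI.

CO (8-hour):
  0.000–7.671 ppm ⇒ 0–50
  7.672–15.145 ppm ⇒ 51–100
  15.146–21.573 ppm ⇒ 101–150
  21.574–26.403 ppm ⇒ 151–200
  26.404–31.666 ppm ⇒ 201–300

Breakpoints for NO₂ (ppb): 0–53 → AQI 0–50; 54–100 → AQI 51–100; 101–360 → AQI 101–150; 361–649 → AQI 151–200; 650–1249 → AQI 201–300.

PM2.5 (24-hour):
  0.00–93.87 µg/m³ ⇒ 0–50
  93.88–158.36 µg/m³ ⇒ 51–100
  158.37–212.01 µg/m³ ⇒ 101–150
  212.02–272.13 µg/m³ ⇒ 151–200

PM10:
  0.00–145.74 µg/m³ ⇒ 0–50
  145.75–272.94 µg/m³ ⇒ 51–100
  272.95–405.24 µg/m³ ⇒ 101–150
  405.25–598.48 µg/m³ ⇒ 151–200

CO 13.765: bracket 7.672–15.145 → index 51–100; slope 49/7.473, offset 6.093.
AQI = 51 + 49/7.473·6.093 ≈ 90.95 ⇒ 91.
NO₂: 173 ∈ [101, 360] ↔ index [101, 150].
101 + (173−101)·(150−101)/(360−101) = 101 + 72·49/259 ≈ 114.62, so AQI = 115.
PM2.5: 265.37 ∈ [212.02, 272.13] ↔ index [151, 200].
151 + (265.37−212.02)·(200−151)/(272.13−212.02) = 151 + 53.35·49/60.11 ≈ 194.49, so AQI = 194.
PM10: row 405.25–598.48 (AQI 151–200). (200−151)·(411.31−405.25)/(598.48−405.25) + 151 = 49·6.06/193.23 + 151 ≈ 152.54 → 153.
Sub-indices: CO→91, NO₂→115, PM2.5→194, PM10→153. Overall AQI = max = 194; dominant pollutant is PM2.5.
AQI 194: Unhealthy.

194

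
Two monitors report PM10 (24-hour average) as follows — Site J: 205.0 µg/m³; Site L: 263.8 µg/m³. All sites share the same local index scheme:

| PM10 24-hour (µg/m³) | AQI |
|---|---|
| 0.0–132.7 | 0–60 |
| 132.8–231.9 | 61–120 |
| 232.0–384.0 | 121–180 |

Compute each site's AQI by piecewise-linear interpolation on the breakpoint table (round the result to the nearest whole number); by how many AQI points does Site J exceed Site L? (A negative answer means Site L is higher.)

Site J: 205.0 ∈ [132.8, 231.9] ↔ index [61, 120].
61 + (205.0−132.8)·(120−61)/(231.9−132.8) = 61 + 72.2·59/99.1 ≈ 103.98, so AQI = 104.
Site L 263.8: bracket 232.0–384.0 → index 121–180; slope 59/152.0, offset 31.8.
AQI = 121 + 59/152.0·31.8 ≈ 133.34 ⇒ 133.
AQIs: Site J=104, Site L=133. Site J (104) − Site L (133) = -29.

-29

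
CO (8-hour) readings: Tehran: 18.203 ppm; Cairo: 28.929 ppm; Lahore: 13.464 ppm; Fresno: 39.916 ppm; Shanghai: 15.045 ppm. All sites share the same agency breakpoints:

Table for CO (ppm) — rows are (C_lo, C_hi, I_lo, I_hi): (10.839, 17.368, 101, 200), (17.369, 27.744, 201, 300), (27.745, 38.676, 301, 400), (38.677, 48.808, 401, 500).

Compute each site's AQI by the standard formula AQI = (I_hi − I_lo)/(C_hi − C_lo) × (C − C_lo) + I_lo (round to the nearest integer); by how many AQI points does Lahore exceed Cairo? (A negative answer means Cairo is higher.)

-171

Tehran: row 17.369–27.744 (AQI 201–300). (300−201)·(18.203−17.369)/(27.744−17.369) + 201 = 99·0.834/10.375 + 201 ≈ 208.96 → 209.
Cairo 28.929: bracket 27.745–38.676 → index 301–400; slope 99/10.931, offset 1.184.
AQI = 301 + 99/10.931·1.184 ≈ 311.72 ⇒ 312.
Lahore: 13.464 lies in 10.839–17.368, so I_lo=101, I_hi=200, C_lo=10.839, C_hi=17.368.
(200−101)/(17.368−10.839) × (13.464−10.839) + 101 = 99/6.529 × 2.625 + 101 ≈ 140.80 → 141.
Fresno: row 38.677–48.808 (AQI 401–500). (500−401)·(39.916−38.677)/(48.808−38.677) + 401 = 99·1.239/10.131 + 401 ≈ 413.11 → 413.
Shanghai: 15.045 lies in 10.839–17.368, so I_lo=101, I_hi=200, C_lo=10.839, C_hi=17.368.
(200−101)/(17.368−10.839) × (15.045−10.839) + 101 = 99/6.529 × 4.206 + 101 ≈ 164.78 → 165.
AQIs: Tehran=209, Cairo=312, Lahore=141, Fresno=413, Shanghai=165. Lahore (141) − Cairo (312) = -171.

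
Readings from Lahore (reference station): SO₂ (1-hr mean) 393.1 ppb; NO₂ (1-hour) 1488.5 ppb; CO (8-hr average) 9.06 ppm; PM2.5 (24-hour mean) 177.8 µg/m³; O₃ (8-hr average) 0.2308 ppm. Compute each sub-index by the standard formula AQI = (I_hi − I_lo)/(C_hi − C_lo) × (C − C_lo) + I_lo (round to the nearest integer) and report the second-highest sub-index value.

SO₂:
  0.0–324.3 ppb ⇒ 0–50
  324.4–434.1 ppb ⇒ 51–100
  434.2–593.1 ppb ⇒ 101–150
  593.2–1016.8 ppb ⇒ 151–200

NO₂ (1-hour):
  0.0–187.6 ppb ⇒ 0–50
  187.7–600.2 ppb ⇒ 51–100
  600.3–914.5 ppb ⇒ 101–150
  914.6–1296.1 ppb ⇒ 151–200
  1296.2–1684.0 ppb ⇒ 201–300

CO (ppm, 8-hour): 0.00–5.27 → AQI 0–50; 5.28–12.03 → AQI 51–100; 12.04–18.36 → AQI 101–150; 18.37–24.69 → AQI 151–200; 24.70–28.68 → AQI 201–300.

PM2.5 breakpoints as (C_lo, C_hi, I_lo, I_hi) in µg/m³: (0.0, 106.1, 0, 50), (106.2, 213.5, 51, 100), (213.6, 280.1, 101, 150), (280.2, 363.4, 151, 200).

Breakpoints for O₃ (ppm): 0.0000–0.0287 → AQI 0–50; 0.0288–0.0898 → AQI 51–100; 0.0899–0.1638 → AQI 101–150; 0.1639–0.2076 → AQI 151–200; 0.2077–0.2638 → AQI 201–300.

242

SO₂ 393.1: bracket 324.4–434.1 → index 51–100; slope 49/109.7, offset 68.7.
AQI = 51 + 49/109.7·68.7 ≈ 81.69 ⇒ 82.
NO₂: 1488.5 ∈ [1296.2, 1684.0] ↔ index [201, 300].
201 + (1488.5−1296.2)·(300−201)/(1684.0−1296.2) = 201 + 192.3·99/387.8 ≈ 250.09, so AQI = 250.
CO: 9.06 lies in 5.28–12.03, so I_lo=51, I_hi=100, C_lo=5.28, C_hi=12.03.
(100−51)/(12.03−5.28) × (9.06−5.28) + 51 = 49/6.75 × 3.78 + 51 ≈ 78.44 → 78.
PM2.5: 177.8 ∈ [106.2, 213.5] ↔ index [51, 100].
51 + (177.8−106.2)·(100−51)/(213.5−106.2) = 51 + 71.6·49/107.3 ≈ 83.70, so AQI = 84.
O₃: 0.2308 ∈ [0.2077, 0.2638] ↔ index [201, 300].
201 + (0.2308−0.2077)·(300−201)/(0.2638−0.2077) = 201 + 0.0231·99/0.0561 ≈ 241.76, so AQI = 242.
Sub-indices: SO₂→82, NO₂→250, CO→78, PM2.5→84, O₃→242. Ranked high→low: 250, 242, 84, 82, 78. Second-highest sub-index = 242.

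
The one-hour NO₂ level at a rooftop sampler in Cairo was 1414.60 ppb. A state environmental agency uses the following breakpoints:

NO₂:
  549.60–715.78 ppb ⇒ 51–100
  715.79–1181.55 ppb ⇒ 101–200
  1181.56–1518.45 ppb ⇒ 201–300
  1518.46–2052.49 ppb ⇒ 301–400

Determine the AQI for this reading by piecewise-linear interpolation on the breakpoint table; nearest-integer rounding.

NO₂: 1414.60 lies in 1181.56–1518.45, so I_lo=201, I_hi=300, C_lo=1181.56, C_hi=1518.45.
(300−201)/(1518.45−1181.56) × (1414.60−1181.56) + 201 = 99/336.89 × 233.04 + 201 ≈ 269.48 → 269.

269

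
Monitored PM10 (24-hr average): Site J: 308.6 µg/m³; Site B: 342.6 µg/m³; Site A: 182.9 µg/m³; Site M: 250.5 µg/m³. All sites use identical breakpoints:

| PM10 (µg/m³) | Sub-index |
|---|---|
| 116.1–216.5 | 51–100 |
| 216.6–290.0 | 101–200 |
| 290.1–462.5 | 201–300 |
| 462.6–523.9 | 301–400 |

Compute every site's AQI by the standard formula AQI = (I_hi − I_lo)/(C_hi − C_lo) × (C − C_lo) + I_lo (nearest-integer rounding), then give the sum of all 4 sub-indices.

Site J: row 290.1–462.5 (AQI 201–300). (300−201)·(308.6−290.1)/(462.5−290.1) + 201 = 99·18.5/172.4 + 201 ≈ 211.62 → 212.
Site B: row 290.1–462.5 (AQI 201–300). (300−201)·(342.6−290.1)/(462.5−290.1) + 201 = 99·52.5/172.4 + 201 ≈ 231.15 → 231.
Site A: row 116.1–216.5 (AQI 51–100). (100−51)·(182.9−116.1)/(216.5−116.1) + 51 = 49·66.8/100.4 + 51 ≈ 83.60 → 84.
Site M: 250.5 lies in 216.6–290.0, so I_lo=101, I_hi=200, C_lo=216.6, C_hi=290.0.
(200−101)/(290.0−216.6) × (250.5−216.6) + 101 = 99/73.4 × 33.9 + 101 ≈ 146.72 → 147.
AQIs: Site J=212, Site B=231, Site A=84, Site M=147. Sum = 212 + 231 + 84 + 147 = 674.

674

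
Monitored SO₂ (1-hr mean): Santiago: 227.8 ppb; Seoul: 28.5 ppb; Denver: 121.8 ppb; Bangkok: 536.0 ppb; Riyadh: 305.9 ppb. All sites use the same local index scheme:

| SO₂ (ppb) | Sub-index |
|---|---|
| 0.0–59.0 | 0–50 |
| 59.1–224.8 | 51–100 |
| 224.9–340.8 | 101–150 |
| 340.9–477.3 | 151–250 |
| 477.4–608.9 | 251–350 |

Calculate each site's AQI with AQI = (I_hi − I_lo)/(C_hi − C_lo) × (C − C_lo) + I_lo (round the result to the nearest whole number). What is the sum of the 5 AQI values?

Santiago 227.8: bracket 224.9–340.8 → index 101–150; slope 49/115.9, offset 2.9.
AQI = 101 + 49/115.9·2.9 ≈ 102.23 ⇒ 102.
Seoul: 28.5 ∈ [0.0, 59.0] ↔ index [0, 50].
0 + (28.5−0.0)·(50−0)/(59.0−0.0) = 0 + 28.5·50/59.0 ≈ 24.15, so AQI = 24.
Denver: row 59.1–224.8 (AQI 51–100). (100−51)·(121.8−59.1)/(224.8−59.1) + 51 = 49·62.7/165.7 + 51 ≈ 69.54 → 70.
Bangkok: 536.0 lies in 477.4–608.9, so I_lo=251, I_hi=350, C_lo=477.4, C_hi=608.9.
(350−251)/(608.9−477.4) × (536.0−477.4) + 251 = 99/131.5 × 58.6 + 251 ≈ 295.12 → 295.
Riyadh: 305.9 ∈ [224.9, 340.8] ↔ index [101, 150].
101 + (305.9−224.9)·(150−101)/(340.8−224.9) = 101 + 81.0·49/115.9 ≈ 135.25, so AQI = 135.
AQIs: Santiago=102, Seoul=24, Denver=70, Bangkok=295, Riyadh=135. Sum = 102 + 24 + 70 + 295 + 135 = 626.

626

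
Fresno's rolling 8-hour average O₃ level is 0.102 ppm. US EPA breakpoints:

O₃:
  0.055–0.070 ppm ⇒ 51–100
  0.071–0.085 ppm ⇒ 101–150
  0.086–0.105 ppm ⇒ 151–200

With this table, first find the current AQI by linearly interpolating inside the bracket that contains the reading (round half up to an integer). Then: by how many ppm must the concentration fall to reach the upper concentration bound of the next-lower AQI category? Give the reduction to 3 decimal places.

0.017

O₃: 0.102 ∈ [0.086, 0.105] ↔ index [151, 200].
151 + (0.102−0.086)·(200−151)/(0.105−0.086) = 151 + 0.016·49/0.019 ≈ 192.26, so AQI = 192.
Current AQI 192 is in the Unhealthy range (151–200). The next-lower category tops out at AQI 150, whose upper concentration bound is 0.085 ppm.
Reduction needed = 0.102 − 0.085 = 0.017 ppm.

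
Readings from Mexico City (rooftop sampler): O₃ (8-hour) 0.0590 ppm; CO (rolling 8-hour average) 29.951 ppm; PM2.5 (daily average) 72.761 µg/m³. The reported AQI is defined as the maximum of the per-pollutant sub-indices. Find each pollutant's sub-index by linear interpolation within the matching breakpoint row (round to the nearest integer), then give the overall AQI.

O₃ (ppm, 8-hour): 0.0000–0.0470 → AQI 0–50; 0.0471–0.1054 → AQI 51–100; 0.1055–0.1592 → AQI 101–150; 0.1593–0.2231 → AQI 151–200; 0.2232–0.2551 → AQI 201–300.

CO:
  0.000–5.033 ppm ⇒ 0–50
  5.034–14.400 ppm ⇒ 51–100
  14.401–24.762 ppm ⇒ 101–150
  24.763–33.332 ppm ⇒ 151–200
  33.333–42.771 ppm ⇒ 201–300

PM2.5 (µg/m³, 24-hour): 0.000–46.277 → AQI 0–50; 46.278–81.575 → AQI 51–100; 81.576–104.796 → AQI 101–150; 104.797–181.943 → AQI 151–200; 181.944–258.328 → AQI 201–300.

181

O₃: row 0.0471–0.1054 (AQI 51–100). (100−51)·(0.0590−0.0471)/(0.1054−0.0471) + 51 = 49·0.0119/0.0583 + 51 ≈ 61.00 → 61.
CO 29.951: bracket 24.763–33.332 → index 151–200; slope 49/8.569, offset 5.188.
AQI = 151 + 49/8.569·5.188 ≈ 180.67 ⇒ 181.
PM2.5 72.761: bracket 46.278–81.575 → index 51–100; slope 49/35.297, offset 26.483.
AQI = 51 + 49/35.297·26.483 ≈ 87.76 ⇒ 88.
Sub-indices: O₃→61, CO→181, PM2.5→88. Overall AQI = max = 181; dominant pollutant is CO.
AQI 181: Unhealthy.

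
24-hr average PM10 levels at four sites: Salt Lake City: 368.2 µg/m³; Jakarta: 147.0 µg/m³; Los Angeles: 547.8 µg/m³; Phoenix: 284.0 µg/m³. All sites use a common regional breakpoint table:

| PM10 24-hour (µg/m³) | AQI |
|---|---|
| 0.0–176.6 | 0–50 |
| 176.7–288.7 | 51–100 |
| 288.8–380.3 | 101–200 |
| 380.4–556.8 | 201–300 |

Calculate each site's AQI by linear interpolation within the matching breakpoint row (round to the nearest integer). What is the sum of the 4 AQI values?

622

Salt Lake City 368.2: bracket 288.8–380.3 → index 101–200; slope 99/91.5, offset 79.4.
AQI = 101 + 99/91.5·79.4 ≈ 186.91 ⇒ 187.
Jakarta: 147.0 lies in 0.0–176.6, so I_lo=0, I_hi=50, C_lo=0.0, C_hi=176.6.
(50−0)/(176.6−0.0) × (147.0−0.0) + 0 = 50/176.6 × 147.0 + 0 ≈ 41.62 → 42.
Los Angeles: 547.8 lies in 380.4–556.8, so I_lo=201, I_hi=300, C_lo=380.4, C_hi=556.8.
(300−201)/(556.8−380.4) × (547.8−380.4) + 201 = 99/176.4 × 167.4 + 201 ≈ 294.95 → 295.
Phoenix: 284.0 lies in 176.7–288.7, so I_lo=51, I_hi=100, C_lo=176.7, C_hi=288.7.
(100−51)/(288.7−176.7) × (284.0−176.7) + 51 = 49/112.0 × 107.3 + 51 ≈ 97.94 → 98.
AQIs: Salt Lake City=187, Jakarta=42, Los Angeles=295, Phoenix=98. Sum = 187 + 42 + 295 + 98 = 622.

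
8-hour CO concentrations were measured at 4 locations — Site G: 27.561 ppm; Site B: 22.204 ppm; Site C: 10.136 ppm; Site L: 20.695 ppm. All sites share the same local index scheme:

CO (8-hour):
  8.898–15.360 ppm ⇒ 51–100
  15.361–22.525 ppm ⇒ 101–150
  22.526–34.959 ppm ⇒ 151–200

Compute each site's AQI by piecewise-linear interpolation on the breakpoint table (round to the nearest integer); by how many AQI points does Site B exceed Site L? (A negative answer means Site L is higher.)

Site G: 27.561 lies in 22.526–34.959, so I_lo=151, I_hi=200, C_lo=22.526, C_hi=34.959.
(200−151)/(34.959−22.526) × (27.561−22.526) + 151 = 49/12.433 × 5.035 + 151 ≈ 170.84 → 171.
Site B: 22.204 ∈ [15.361, 22.525] ↔ index [101, 150].
101 + (22.204−15.361)·(150−101)/(22.525−15.361) = 101 + 6.843·49/7.164 ≈ 147.80, so AQI = 148.
Site C 10.136: bracket 8.898–15.360 → index 51–100; slope 49/6.462, offset 1.238.
AQI = 51 + 49/6.462·1.238 ≈ 60.39 ⇒ 60.
Site L 20.695: bracket 15.361–22.525 → index 101–150; slope 49/7.164, offset 5.334.
AQI = 101 + 49/7.164·5.334 ≈ 137.48 ⇒ 137.
AQIs: Site G=171, Site B=148, Site C=60, Site L=137. Site B (148) − Site L (137) = 11.

11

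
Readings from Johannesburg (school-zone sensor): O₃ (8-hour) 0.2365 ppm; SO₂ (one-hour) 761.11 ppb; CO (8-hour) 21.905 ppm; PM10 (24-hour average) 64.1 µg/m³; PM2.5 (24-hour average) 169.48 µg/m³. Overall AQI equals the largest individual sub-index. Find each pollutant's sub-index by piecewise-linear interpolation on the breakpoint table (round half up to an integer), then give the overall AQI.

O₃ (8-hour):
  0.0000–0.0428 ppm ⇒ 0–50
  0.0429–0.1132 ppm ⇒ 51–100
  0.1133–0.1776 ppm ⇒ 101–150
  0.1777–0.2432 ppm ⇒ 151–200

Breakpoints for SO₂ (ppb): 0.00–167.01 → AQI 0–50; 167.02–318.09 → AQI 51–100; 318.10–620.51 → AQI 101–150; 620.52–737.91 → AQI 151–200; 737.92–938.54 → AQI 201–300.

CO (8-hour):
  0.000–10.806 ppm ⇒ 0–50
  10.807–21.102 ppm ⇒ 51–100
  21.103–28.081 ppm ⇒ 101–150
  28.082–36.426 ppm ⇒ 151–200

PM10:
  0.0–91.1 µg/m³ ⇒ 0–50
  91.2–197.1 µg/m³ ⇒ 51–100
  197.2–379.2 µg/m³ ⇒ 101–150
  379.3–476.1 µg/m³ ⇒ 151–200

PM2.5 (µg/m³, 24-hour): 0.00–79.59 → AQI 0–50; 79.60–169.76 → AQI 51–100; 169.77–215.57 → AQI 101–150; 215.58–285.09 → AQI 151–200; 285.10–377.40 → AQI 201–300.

O₃ 0.2365: bracket 0.1777–0.2432 → index 151–200; slope 49/0.0655, offset 0.0588.
AQI = 151 + 49/0.0655·0.0588 ≈ 194.99 ⇒ 195.
SO₂: row 737.92–938.54 (AQI 201–300). (300−201)·(761.11−737.92)/(938.54−737.92) + 201 = 99·23.19/200.62 + 201 ≈ 212.44 → 212.
CO: 21.905 lies in 21.103–28.081, so I_lo=101, I_hi=150, C_lo=21.103, C_hi=28.081.
(150−101)/(28.081−21.103) × (21.905−21.103) + 101 = 49/6.978 × 0.802 + 101 ≈ 106.63 → 107.
PM10: row 0.0–91.1 (AQI 0–50). (50−0)·(64.1−0.0)/(91.1−0.0) + 0 = 50·64.1/91.1 + 0 ≈ 35.18 → 35.
PM2.5: 169.48 ∈ [79.60, 169.76] ↔ index [51, 100].
51 + (169.48−79.60)·(100−51)/(169.76−79.60) = 51 + 89.88·49/90.16 ≈ 99.85, so AQI = 100.
Sub-indices: O₃→195, SO₂→212, CO→107, PM10→35, PM2.5→100. Overall AQI = max = 212; dominant pollutant is SO₂.

212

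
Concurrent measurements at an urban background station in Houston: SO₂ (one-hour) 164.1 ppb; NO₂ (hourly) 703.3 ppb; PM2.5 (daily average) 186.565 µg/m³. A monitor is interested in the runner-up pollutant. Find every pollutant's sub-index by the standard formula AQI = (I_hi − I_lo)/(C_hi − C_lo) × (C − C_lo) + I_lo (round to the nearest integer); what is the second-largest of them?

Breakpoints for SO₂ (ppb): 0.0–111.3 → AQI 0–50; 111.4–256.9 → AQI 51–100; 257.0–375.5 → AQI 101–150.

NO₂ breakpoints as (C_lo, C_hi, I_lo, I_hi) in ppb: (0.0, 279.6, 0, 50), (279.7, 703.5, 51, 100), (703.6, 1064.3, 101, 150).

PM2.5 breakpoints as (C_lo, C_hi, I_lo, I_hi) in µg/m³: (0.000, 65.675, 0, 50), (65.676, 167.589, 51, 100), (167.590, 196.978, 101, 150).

100

SO₂: 164.1 ∈ [111.4, 256.9] ↔ index [51, 100].
51 + (164.1−111.4)·(100−51)/(256.9−111.4) = 51 + 52.7·49/145.5 ≈ 68.75, so AQI = 69.
NO₂: 703.3 lies in 279.7–703.5, so I_lo=51, I_hi=100, C_lo=279.7, C_hi=703.5.
(100−51)/(703.5−279.7) × (703.3−279.7) + 51 = 49/423.8 × 423.6 + 51 ≈ 99.98 → 100.
PM2.5: 186.565 lies in 167.590–196.978, so I_lo=101, I_hi=150, C_lo=167.590, C_hi=196.978.
(150−101)/(196.978−167.590) × (186.565−167.590) + 101 = 49/29.388 × 18.975 + 101 ≈ 132.64 → 133.
Sub-indices: SO₂→69, NO₂→100, PM2.5→133. Ranked high→low: 133, 100, 69. Second-highest sub-index = 100.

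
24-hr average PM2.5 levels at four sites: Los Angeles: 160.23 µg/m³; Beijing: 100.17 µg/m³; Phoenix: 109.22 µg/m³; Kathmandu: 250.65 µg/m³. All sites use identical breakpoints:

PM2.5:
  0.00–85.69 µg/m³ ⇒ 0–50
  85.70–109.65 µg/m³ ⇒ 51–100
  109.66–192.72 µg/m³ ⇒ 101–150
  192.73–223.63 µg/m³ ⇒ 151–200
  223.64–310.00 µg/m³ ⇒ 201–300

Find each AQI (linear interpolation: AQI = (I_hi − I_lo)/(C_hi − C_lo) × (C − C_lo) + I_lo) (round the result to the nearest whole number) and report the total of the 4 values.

543

Los Angeles: 160.23 lies in 109.66–192.72, so I_lo=101, I_hi=150, C_lo=109.66, C_hi=192.72.
(150−101)/(192.72−109.66) × (160.23−109.66) + 101 = 49/83.06 × 50.57 + 101 ≈ 130.83 → 131.
Beijing: row 85.70–109.65 (AQI 51–100). (100−51)·(100.17−85.70)/(109.65−85.70) + 51 = 49·14.47/23.95 + 51 ≈ 80.60 → 81.
Phoenix: 109.22 ∈ [85.70, 109.65] ↔ index [51, 100].
51 + (109.22−85.70)·(100−51)/(109.65−85.70) = 51 + 23.52·49/23.95 ≈ 99.12, so AQI = 99.
Kathmandu: row 223.64–310.00 (AQI 201–300). (300−201)·(250.65−223.64)/(310.00−223.64) + 201 = 99·27.01/86.36 + 201 ≈ 231.96 → 232.
AQIs: Los Angeles=131, Beijing=81, Phoenix=99, Kathmandu=232. Sum = 131 + 81 + 99 + 232 = 543.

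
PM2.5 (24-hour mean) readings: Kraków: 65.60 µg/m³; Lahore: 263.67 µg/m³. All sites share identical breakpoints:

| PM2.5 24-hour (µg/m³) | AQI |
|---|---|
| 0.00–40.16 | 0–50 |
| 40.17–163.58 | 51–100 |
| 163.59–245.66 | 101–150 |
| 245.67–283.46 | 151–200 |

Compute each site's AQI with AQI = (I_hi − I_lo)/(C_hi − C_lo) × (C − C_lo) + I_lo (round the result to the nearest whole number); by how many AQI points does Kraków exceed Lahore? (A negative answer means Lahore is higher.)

-113

Kraków 65.60: bracket 40.17–163.58 → index 51–100; slope 49/123.41, offset 25.43.
AQI = 51 + 49/123.41·25.43 ≈ 61.10 ⇒ 61.
Lahore: row 245.67–283.46 (AQI 151–200). (200−151)·(263.67−245.67)/(283.46−245.67) + 151 = 49·18.00/37.79 + 151 ≈ 174.34 → 174.
AQIs: Kraków=61, Lahore=174. Kraków (61) − Lahore (174) = -113.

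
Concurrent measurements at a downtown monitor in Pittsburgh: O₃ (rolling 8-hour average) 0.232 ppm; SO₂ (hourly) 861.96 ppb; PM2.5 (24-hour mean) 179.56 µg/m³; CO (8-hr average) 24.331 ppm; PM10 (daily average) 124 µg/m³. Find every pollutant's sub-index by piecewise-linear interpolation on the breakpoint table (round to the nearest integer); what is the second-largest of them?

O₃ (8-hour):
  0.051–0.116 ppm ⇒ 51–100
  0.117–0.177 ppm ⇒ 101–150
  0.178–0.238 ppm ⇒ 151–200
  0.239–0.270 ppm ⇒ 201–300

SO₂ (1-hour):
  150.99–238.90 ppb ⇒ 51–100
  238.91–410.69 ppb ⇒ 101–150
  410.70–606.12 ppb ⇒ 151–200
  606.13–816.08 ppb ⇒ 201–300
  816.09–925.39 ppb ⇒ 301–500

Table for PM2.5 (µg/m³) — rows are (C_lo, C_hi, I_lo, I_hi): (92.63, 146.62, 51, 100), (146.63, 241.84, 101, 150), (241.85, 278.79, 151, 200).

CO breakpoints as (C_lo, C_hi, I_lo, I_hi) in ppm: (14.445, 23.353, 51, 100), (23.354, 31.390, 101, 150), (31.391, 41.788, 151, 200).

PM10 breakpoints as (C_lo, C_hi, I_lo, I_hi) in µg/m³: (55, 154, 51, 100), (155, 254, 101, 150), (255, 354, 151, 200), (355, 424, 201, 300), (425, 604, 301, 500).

O₃: 0.232 lies in 0.178–0.238, so I_lo=151, I_hi=200, C_lo=0.178, C_hi=0.238.
(200−151)/(0.238−0.178) × (0.232−0.178) + 151 = 49/0.060 × 0.054 + 151 ≈ 195.10 → 195.
SO₂: row 816.09–925.39 (AQI 301–500). (500−301)·(861.96−816.09)/(925.39−816.09) + 301 = 199·45.87/109.30 + 301 ≈ 384.51 → 385.
PM2.5: row 146.63–241.84 (AQI 101–150). (150−101)·(179.56−146.63)/(241.84−146.63) + 101 = 49·32.93/95.21 + 101 ≈ 117.95 → 118.
CO: 24.331 ∈ [23.354, 31.390] ↔ index [101, 150].
101 + (24.331−23.354)·(150−101)/(31.390−23.354) = 101 + 0.977·49/8.036 ≈ 106.96, so AQI = 107.
PM10 124: bracket 55–154 → index 51–100; slope 49/99, offset 69.
AQI = 51 + 49/99·69 ≈ 85.15 ⇒ 85.
Sub-indices: O₃→195, SO₂→385, PM2.5→118, CO→107, PM10→85. Ranked high→low: 385, 195, 118, 107, 85. Second-highest sub-index = 195.

195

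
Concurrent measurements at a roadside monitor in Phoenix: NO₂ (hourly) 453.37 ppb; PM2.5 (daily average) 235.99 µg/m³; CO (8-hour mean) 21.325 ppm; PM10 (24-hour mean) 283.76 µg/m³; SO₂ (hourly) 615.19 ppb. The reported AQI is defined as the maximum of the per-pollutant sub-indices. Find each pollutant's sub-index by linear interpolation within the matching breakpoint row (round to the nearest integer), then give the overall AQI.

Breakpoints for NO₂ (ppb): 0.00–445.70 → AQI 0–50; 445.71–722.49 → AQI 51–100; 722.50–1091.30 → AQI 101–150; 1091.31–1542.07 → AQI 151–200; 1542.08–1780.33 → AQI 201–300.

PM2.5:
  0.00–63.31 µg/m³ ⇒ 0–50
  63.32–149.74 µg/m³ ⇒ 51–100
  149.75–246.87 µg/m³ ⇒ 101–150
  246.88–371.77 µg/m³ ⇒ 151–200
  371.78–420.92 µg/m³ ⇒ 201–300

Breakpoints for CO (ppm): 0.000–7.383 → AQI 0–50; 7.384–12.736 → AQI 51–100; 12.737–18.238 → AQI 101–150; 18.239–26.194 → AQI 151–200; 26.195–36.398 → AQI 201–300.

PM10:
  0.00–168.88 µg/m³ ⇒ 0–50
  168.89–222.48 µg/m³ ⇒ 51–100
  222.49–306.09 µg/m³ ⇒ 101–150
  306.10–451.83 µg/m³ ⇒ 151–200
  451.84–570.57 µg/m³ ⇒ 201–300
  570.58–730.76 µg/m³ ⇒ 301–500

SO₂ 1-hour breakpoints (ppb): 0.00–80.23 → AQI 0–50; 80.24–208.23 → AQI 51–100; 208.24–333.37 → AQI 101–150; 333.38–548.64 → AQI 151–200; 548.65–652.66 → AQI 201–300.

NO₂ 453.37: bracket 445.71–722.49 → index 51–100; slope 49/276.78, offset 7.66.
AQI = 51 + 49/276.78·7.66 ≈ 52.36 ⇒ 52.
PM2.5: 235.99 lies in 149.75–246.87, so I_lo=101, I_hi=150, C_lo=149.75, C_hi=246.87.
(150−101)/(246.87−149.75) × (235.99−149.75) + 101 = 49/97.12 × 86.24 + 101 ≈ 144.51 → 145.
CO: row 18.239–26.194 (AQI 151–200). (200−151)·(21.325−18.239)/(26.194−18.239) + 151 = 49·3.086/7.955 + 151 ≈ 170.01 → 170.
PM10: row 222.49–306.09 (AQI 101–150). (150−101)·(283.76−222.49)/(306.09−222.49) + 101 = 49·61.27/83.60 + 101 ≈ 136.91 → 137.
SO₂: row 548.65–652.66 (AQI 201–300). (300−201)·(615.19−548.65)/(652.66−548.65) + 201 = 99·66.54/104.01 + 201 ≈ 264.33 → 264.
Sub-indices: NO₂→52, PM2.5→145, CO→170, PM10→137, SO₂→264. Overall AQI = max = 264; dominant pollutant is SO₂.
AQI 264: Very Unhealthy.

264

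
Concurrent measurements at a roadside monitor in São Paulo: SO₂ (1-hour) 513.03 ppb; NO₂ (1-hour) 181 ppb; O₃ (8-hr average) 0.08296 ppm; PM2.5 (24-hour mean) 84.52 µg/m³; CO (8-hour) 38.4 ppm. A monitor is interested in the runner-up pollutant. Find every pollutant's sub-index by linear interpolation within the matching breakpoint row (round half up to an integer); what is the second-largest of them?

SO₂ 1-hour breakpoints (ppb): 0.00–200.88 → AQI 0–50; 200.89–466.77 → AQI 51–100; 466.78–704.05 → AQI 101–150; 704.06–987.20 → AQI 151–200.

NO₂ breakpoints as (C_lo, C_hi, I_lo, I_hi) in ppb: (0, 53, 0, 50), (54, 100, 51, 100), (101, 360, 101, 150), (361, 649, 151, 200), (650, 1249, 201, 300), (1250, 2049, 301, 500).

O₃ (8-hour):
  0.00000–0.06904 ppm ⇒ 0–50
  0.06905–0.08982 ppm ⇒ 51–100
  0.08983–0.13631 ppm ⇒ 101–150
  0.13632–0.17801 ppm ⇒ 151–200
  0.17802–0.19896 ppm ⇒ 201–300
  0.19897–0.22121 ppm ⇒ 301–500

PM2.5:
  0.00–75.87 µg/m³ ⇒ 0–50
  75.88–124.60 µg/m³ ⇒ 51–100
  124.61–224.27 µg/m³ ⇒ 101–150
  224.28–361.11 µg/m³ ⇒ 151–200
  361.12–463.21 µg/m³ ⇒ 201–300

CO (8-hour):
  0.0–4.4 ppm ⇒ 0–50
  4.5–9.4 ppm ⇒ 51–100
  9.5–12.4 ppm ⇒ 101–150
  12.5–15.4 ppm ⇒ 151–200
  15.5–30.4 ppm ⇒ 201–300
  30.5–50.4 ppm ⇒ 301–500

116

SO₂: row 466.78–704.05 (AQI 101–150). (150−101)·(513.03−466.78)/(704.05−466.78) + 101 = 49·46.25/237.27 + 101 ≈ 110.55 → 111.
NO₂: 181 ∈ [101, 360] ↔ index [101, 150].
101 + (181−101)·(150−101)/(360−101) = 101 + 80·49/259 ≈ 116.14, so AQI = 116.
O₃: row 0.06905–0.08982 (AQI 51–100). (100−51)·(0.08296−0.06905)/(0.08982−0.06905) + 51 = 49·0.01391/0.02077 + 51 ≈ 83.82 → 84.
PM2.5: 84.52 ∈ [75.88, 124.60] ↔ index [51, 100].
51 + (84.52−75.88)·(100−51)/(124.60−75.88) = 51 + 8.64·49/48.72 ≈ 59.69, so AQI = 60.
CO: 38.4 ∈ [30.5, 50.4] ↔ index [301, 500].
301 + (38.4−30.5)·(500−301)/(50.4−30.5) = 301 + 7.9·199/19.9 ≈ 380.00, so AQI = 380.
Sub-indices: SO₂→111, NO₂→116, O₃→84, PM2.5→60, CO→380. Ranked high→low: 380, 116, 111, 84, 60. Second-highest sub-index = 116.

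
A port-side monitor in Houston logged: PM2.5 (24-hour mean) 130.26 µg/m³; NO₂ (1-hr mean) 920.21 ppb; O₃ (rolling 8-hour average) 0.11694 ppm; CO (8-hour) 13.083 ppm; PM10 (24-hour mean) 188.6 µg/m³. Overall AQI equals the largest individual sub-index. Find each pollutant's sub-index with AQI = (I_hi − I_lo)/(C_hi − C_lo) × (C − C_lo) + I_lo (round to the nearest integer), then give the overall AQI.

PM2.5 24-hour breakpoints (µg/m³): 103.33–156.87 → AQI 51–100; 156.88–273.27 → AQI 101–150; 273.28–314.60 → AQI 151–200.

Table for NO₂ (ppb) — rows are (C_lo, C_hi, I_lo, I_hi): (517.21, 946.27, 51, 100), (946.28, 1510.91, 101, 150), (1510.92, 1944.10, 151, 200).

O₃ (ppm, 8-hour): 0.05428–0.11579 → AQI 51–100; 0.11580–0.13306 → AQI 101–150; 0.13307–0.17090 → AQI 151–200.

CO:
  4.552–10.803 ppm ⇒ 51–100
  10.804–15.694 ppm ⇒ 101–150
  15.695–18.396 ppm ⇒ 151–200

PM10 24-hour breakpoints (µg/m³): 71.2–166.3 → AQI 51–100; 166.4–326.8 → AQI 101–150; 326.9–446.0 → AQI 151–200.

PM2.5: row 103.33–156.87 (AQI 51–100). (100−51)·(130.26−103.33)/(156.87−103.33) + 51 = 49·26.93/53.54 + 51 ≈ 75.65 → 76.
NO₂: 920.21 ∈ [517.21, 946.27] ↔ index [51, 100].
51 + (920.21−517.21)·(100−51)/(946.27−517.21) = 51 + 403.00·49/429.06 ≈ 97.02, so AQI = 97.
O₃: 0.11694 ∈ [0.11580, 0.13306] ↔ index [101, 150].
101 + (0.11694−0.11580)·(150−101)/(0.13306−0.11580) = 101 + 0.00114·49/0.01726 ≈ 104.24, so AQI = 104.
CO: 13.083 lies in 10.804–15.694, so I_lo=101, I_hi=150, C_lo=10.804, C_hi=15.694.
(150−101)/(15.694−10.804) × (13.083−10.804) + 101 = 49/4.890 × 2.279 + 101 ≈ 123.84 → 124.
PM10 188.6: bracket 166.4–326.8 → index 101–150; slope 49/160.4, offset 22.2.
AQI = 101 + 49/160.4·22.2 ≈ 107.78 ⇒ 108.
Sub-indices: PM2.5→76, NO₂→97, O₃→104, CO→124, PM10→108. Overall AQI = max = 124; dominant pollutant is CO.

124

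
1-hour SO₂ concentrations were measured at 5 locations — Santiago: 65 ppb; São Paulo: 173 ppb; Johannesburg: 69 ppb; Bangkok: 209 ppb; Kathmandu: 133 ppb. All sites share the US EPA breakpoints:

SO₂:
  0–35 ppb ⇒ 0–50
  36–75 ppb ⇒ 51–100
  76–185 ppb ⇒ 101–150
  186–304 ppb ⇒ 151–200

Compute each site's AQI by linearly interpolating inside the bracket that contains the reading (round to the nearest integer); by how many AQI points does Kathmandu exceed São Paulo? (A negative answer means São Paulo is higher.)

Santiago: 65 lies in 36–75, so I_lo=51, I_hi=100, C_lo=36, C_hi=75.
(100−51)/(75−36) × (65−36) + 51 = 49/39 × 29 + 51 ≈ 87.44 → 87.
São Paulo: 173 lies in 76–185, so I_lo=101, I_hi=150, C_lo=76, C_hi=185.
(150−101)/(185−76) × (173−76) + 101 = 49/109 × 97 + 101 ≈ 144.61 → 145.
Johannesburg: 69 ∈ [36, 75] ↔ index [51, 100].
51 + (69−36)·(100−51)/(75−36) = 51 + 33·49/39 ≈ 92.46, so AQI = 92.
Bangkok: 209 lies in 186–304, so I_lo=151, I_hi=200, C_lo=186, C_hi=304.
(200−151)/(304−186) × (209−186) + 151 = 49/118 × 23 + 151 ≈ 160.55 → 161.
Kathmandu: row 76–185 (AQI 101–150). (150−101)·(133−76)/(185−76) + 101 = 49·57/109 + 101 ≈ 126.62 → 127.
AQIs: Santiago=87, São Paulo=145, Johannesburg=92, Bangkok=161, Kathmandu=127. Kathmandu (127) − São Paulo (145) = -18.

-18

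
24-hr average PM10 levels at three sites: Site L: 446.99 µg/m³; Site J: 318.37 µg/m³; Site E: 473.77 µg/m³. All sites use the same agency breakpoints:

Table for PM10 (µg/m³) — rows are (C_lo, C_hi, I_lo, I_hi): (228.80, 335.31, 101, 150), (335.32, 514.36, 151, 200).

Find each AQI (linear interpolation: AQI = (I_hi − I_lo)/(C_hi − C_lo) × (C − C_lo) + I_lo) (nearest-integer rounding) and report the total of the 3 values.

513

Site L: row 335.32–514.36 (AQI 151–200). (200−151)·(446.99−335.32)/(514.36−335.32) + 151 = 49·111.67/179.04 + 151 ≈ 181.56 → 182.
Site J: 318.37 ∈ [228.80, 335.31] ↔ index [101, 150].
101 + (318.37−228.80)·(150−101)/(335.31−228.80) = 101 + 89.57·49/106.51 ≈ 142.21, so AQI = 142.
Site E: 473.77 lies in 335.32–514.36, so I_lo=151, I_hi=200, C_lo=335.32, C_hi=514.36.
(200−151)/(514.36−335.32) × (473.77−335.32) + 151 = 49/179.04 × 138.45 + 151 ≈ 188.89 → 189.
AQIs: Site L=182, Site J=142, Site E=189. Sum = 182 + 142 + 189 = 513.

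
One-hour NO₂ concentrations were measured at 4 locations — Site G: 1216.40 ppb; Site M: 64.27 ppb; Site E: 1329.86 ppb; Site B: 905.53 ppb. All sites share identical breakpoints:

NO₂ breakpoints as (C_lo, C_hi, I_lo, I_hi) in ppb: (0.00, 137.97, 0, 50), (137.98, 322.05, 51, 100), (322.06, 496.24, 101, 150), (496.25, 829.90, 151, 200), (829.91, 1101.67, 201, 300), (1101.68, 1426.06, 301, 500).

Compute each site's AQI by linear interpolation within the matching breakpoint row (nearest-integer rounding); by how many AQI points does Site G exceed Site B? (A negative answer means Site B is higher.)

142

Site G: 1216.40 ∈ [1101.68, 1426.06] ↔ index [301, 500].
301 + (1216.40−1101.68)·(500−301)/(1426.06−1101.68) = 301 + 114.72·199/324.38 ≈ 371.38, so AQI = 371.
Site M: 64.27 ∈ [0.00, 137.97] ↔ index [0, 50].
0 + (64.27−0.00)·(50−0)/(137.97−0.00) = 0 + 64.27·50/137.97 ≈ 23.29, so AQI = 23.
Site E: row 1101.68–1426.06 (AQI 301–500). (500−301)·(1329.86−1101.68)/(1426.06−1101.68) + 301 = 199·228.18/324.38 + 301 ≈ 440.98 → 441.
Site B: 905.53 lies in 829.91–1101.67, so I_lo=201, I_hi=300, C_lo=829.91, C_hi=1101.67.
(300−201)/(1101.67−829.91) × (905.53−829.91) + 201 = 99/271.76 × 75.62 + 201 ≈ 228.55 → 229.
AQIs: Site G=371, Site M=23, Site E=441, Site B=229. Site G (371) − Site B (229) = 142.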